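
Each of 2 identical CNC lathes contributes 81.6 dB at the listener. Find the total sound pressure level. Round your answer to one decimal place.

84.6 dB

L_total = L₁ + 10·log₁₀ N for N identical incoherent sources.
L_total = 81.6 + 10·log₁₀(2) = 81.6 + 3.010 = 84.61 dB.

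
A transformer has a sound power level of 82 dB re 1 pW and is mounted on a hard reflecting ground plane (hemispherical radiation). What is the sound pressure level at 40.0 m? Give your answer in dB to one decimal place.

42.0 dB

Free-field hemispherical radiation: L_p = L_w − 10·log₁₀(2π·r²), r = 40.0 m.
2π·r² = 1.005e+04 m², 10·log₁₀ of that is 40.023 dB.
L_p = 82 − 40.023 = 41.98 dB.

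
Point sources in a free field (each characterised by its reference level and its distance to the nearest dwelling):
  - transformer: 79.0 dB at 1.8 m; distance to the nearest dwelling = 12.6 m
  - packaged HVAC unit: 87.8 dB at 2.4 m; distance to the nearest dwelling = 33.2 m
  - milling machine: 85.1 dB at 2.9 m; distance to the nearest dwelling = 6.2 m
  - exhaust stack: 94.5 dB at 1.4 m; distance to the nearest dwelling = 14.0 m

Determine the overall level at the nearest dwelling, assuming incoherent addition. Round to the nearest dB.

80 dB

Apply inverse-square spreading to bring every level to the receiver, then sum 10^(L/10).
transformer: 79.0 − 20·log₁₀(12.6/1.8) = 79.0 − 16.90 = 62.10 dB.
packaged HVAC unit: 87.8 − 20·log₁₀(33.2/2.4) = 87.8 − 22.82 = 64.98 dB.
milling machine: 85.1 − 20·log₁₀(6.2/2.9) = 85.1 − 6.60 = 78.50 dB.
exhaust stack: 94.5 − 20·log₁₀(14.0/1.4) = 94.5 − 20.00 = 74.50 dB.
Σ 10^(L/10) = 1.038e+08 → L_total = 10·log₁₀(1.038e+08) = 80.16 dB.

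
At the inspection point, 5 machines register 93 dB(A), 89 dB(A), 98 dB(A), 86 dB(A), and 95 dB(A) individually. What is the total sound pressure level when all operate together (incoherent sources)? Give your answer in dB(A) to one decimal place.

101.0 dB(A)

Incoherent sources combine by intensity addition: L_total = 10·log₁₀(Σ 10^(L_i/10)).
Σ 10^(L/10) = 10^(93/10) + 10^(89/10) + 10^(98/10) + 10^(86/10) + 10^(95/10) = 1.266e+10.
L_total = 10·log₁₀(1.266e+10) = 101.02 dB(A).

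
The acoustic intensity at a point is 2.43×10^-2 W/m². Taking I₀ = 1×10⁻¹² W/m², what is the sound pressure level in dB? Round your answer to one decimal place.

L = 10·log₁₀(I/I₀) = 10·log₁₀(2.43×10^-2/10⁻¹²) = 10·log₁₀(2.43×10^10).
L = 10·(0.3856 + 10) = 103.86 dB.

103.9 dB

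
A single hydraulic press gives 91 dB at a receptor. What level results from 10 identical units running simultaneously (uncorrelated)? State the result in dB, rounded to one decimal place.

101.0 dB

With 10 equal, uncorrelated contributions the intensity is 10× that of one unit, giving a rise of 10·log₁₀ 10.
L_total = 91 + 10·log₁₀(10) = 91 + 10.000 = 101.00 dB.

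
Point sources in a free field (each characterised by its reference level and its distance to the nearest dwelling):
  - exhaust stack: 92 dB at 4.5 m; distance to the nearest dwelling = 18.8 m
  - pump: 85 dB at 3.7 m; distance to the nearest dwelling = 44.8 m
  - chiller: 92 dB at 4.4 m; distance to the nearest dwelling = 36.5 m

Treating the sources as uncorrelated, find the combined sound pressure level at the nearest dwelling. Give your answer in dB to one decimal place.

80.6 dB

Propagate each source to the receiver with L = L_ref − 20·log₁₀(r/r_ref), then add intensities.
exhaust stack: 92 − 20·log₁₀(18.8/4.5) = 92 − 12.42 = 79.58 dB.
pump: 85 − 20·log₁₀(44.8/3.7) = 85 − 21.66 = 63.34 dB.
chiller: 92 − 20·log₁₀(36.5/4.4) = 92 − 18.38 = 73.62 dB.
Σ 10^(L/10) = 1.160e+08 → L_total = 10·log₁₀(1.160e+08) = 80.64 dB.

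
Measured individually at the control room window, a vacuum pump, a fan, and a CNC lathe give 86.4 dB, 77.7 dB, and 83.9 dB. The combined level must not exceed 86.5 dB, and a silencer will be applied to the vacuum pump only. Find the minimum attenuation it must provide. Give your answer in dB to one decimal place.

The untreated sources together contribute 10^(77.7/10) + 10^(83.9/10) = 3.044e+08, i.e. 84.83 dB.
The limit corresponds to 10^(86.5/10) = 4.467e+08; subtracting the fixed part leaves 1.423e+08 for the vacuum pump, i.e. 81.53 dB.
So the vacuum pump must be reduced from 86.4 to 81.53 dB: IL = 4.87 dB.

4.9 dB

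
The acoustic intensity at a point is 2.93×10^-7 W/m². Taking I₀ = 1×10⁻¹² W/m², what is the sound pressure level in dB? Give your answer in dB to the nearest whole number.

Dividing by I₀ shifts the exponent by 12: I/I₀ = 2.93×10^5.
L = 10·(0.4669 + 5) = 54.67 dB.

55 dB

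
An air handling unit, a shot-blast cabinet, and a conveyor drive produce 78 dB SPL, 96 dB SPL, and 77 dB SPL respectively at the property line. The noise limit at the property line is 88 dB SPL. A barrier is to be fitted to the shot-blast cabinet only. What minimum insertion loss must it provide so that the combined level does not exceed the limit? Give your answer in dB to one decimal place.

Fixed contribution from the other sources: Σ 10^(L/10) = 10^(78/10) + 10^(77/10) = 1.132e+08 (80.54 dB SPL).
The limit corresponds to 10^(88/10) = 6.310e+08; subtracting the fixed part leaves 5.177e+08 for the shot-blast cabinet, i.e. 87.14 dB SPL.
Required insertion loss = 96 − 87.14 = 8.86 dB.

8.9 dB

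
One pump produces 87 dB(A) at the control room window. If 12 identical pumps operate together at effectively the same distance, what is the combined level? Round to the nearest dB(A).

N identical incoherent sources raise the level by 10·log₁₀ N.
L_total = 87 + 10·log₁₀(12) = 87 + 10.792 = 97.79 dB(A).

98 dB(A)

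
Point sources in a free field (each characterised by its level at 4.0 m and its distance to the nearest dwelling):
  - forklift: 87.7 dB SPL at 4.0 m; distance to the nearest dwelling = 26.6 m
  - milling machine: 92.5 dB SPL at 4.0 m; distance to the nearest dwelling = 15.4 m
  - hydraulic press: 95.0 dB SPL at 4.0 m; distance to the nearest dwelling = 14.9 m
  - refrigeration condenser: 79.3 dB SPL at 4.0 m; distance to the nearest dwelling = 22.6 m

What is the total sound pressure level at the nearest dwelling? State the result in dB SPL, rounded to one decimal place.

85.6 dB SPL

Propagate each source to the receiver with L = L_ref − 20·log₁₀(r/r_ref), then add intensities.
forklift: 87.7 − 20·log₁₀(26.6/4.0) = 87.7 − 16.46 = 71.24 dB SPL.
milling machine: 92.5 − 20·log₁₀(15.4/4.0) = 92.5 − 11.71 = 80.79 dB SPL.
hydraulic press: 95.0 − 20·log₁₀(14.9/4.0) = 95.0 − 11.42 = 83.58 dB SPL.
refrigeration condenser: 79.3 − 20·log₁₀(22.6/4.0) = 79.3 − 15.04 = 64.26 dB SPL.
Σ 10^(L/10) = 3.639e+08 → L_total = 10·log₁₀(3.639e+08) = 85.61 dB SPL.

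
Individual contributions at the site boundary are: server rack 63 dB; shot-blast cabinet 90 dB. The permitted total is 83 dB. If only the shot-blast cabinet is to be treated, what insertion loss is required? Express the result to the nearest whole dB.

Everything except the shot-blast cabinet sums to 10^(63/10) = 1.995e+06 in linear terms, 63.00 dB.
To meet 83 dB overall, the treated shot-blast cabinet may contribute at most 10^(83/10) − 1.995e+06 = 1.975e+08, i.e. 82.96 dB.
Required insertion loss = 90 − 82.96 = 7.04 dB.

7 dB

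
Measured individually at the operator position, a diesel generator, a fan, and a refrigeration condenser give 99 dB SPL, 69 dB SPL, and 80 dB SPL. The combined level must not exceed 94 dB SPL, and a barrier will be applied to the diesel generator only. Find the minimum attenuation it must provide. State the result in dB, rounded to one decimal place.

The untreated sources together contribute 10^(69/10) + 10^(80/10) = 1.079e+08, i.e. 80.33 dB SPL.
To meet 94 dB SPL overall, the treated diesel generator may contribute at most 10^(94/10) − 1.079e+08 = 2.404e+09, i.e. 93.81 dB SPL.
Required insertion loss = 99 − 93.81 = 5.19 dB.

5.2 dB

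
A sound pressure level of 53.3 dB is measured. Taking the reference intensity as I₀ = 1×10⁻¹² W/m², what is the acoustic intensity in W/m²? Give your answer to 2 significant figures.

2.1e-07 W/m²

I = I₀·10^(L/10) = 10⁻¹² × 10^(53.3/10) = 10^(-6.670).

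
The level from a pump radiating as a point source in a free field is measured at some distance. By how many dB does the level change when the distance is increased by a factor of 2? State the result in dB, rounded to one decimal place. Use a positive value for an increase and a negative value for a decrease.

Point-source spreading: ΔL = −20·log₁₀(r₂/r₁).
ΔL = −20·log₁₀(2) = -6.02 dB.

-6.0 dB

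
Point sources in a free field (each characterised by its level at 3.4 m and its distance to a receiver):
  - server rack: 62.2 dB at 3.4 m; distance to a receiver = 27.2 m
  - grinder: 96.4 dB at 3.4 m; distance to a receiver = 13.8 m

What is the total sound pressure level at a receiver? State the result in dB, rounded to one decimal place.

First find each source's level at the receiver (point-source: −20·log₁₀(r/r_ref)), then combine on an intensity basis.
server rack: 62.2 − 20·log₁₀(27.2/3.4) = 62.2 − 18.06 = 44.14 dB.
grinder: 96.4 − 20·log₁₀(13.8/3.4) = 96.4 − 12.17 = 84.23 dB.
Σ 10^(L/10) = 2.650e+08 → L_total = 10·log₁₀(2.650e+08) = 84.23 dB.

84.2 dB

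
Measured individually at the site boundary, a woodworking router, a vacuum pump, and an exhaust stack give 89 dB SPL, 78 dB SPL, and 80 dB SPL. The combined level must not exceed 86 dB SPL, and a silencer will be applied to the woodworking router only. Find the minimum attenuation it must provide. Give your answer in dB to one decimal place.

Everything except the woodworking router sums to 10^(78/10) + 10^(80/10) = 1.631e+08 in linear terms, 82.12 dB SPL.
The limit corresponds to 10^(86/10) = 3.981e+08; subtracting the fixed part leaves 2.350e+08 for the woodworking router, i.e. 83.71 dB SPL.
Required insertion loss = 89 − 83.71 = 5.29 dB.

5.3 dB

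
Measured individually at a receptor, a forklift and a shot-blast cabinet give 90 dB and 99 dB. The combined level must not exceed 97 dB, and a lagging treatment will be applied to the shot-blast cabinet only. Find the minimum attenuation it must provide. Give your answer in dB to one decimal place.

3.0 dB

The untreated sources together contribute 10^(90/10) = 1.000e+09, i.e. 90.00 dB.
The limit corresponds to 10^(97/10) = 5.012e+09; subtracting the fixed part leaves 4.012e+09 for the shot-blast cabinet, i.e. 96.03 dB.
So the shot-blast cabinet must be reduced from 99 to 96.03 dB: IL = 2.97 dB.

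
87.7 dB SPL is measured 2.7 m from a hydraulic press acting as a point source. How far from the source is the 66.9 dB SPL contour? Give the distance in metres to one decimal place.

29.6 m

The 20.8 dB drop corresponds to a distance ratio of 10^(20.8/20) for a point source.
r₂ = 2.7·10^((87.7−66.9)/20) = 2.7·10^(20.8/20) = 29.60 m.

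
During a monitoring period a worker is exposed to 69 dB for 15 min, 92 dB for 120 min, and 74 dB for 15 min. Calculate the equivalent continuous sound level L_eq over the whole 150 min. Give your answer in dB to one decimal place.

91.0 dB

The energy average is taken in the linear domain: L_eq = 10·log₁₀[(Σ tᵢ·10^(Lᵢ/10))/T], T = 150 min.
Σ tᵢ·10^(Lᵢ/10) = 15·10^(69/10) + 120·10^(92/10) + 15·10^(74/10) = 1.907e+11.
L_eq = 10·log₁₀(1.907e+11/150) = 91.04 dB.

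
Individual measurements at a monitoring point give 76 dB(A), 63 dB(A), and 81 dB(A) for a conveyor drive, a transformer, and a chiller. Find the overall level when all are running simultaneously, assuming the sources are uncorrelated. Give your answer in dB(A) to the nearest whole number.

Incoherent sources combine by intensity addition: L_total = 10·log₁₀(Σ 10^(L_i/10)).
Σ 10^(L/10) = 10^(76/10) + 10^(63/10) + 10^(81/10) = 1.677e+08.
L_total = 10·log₁₀(1.677e+08) = 82.25 dB(A).

82 dB(A)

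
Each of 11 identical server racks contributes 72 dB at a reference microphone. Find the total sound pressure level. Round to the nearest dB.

82 dB

With 11 equal, uncorrelated contributions the intensity is 11× that of one unit, giving a rise of 10·log₁₀ 11.
L_total = 72 + 10·log₁₀(11) = 72 + 10.414 = 82.41 dB.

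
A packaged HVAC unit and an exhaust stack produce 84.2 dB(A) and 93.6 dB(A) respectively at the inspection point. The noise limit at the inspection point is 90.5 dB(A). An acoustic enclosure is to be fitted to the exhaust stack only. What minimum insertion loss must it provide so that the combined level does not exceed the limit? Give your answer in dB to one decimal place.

Everything except the exhaust stack sums to 10^(84.2/10) = 2.630e+08 in linear terms, 84.20 dB(A).
The limit corresponds to 10^(90.5/10) = 1.122e+09; subtracting the fixed part leaves 8.590e+08 for the exhaust stack, i.e. 89.34 dB(A).
Required insertion loss = 93.6 − 89.34 = 4.26 dB.

4.3 dB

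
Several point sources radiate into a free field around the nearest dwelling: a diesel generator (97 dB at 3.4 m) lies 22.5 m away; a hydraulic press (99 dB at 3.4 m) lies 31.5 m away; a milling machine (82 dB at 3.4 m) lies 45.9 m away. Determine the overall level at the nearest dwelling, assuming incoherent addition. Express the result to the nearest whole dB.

Apply inverse-square spreading to bring every level to the receiver, then sum 10^(L/10).
diesel generator: 97 − 20·log₁₀(22.5/3.4) = 97 − 16.41 = 80.59 dB.
hydraulic press: 99 − 20·log₁₀(31.5/3.4) = 99 − 19.34 = 79.66 dB.
milling machine: 82 − 20·log₁₀(45.9/3.4) = 82 − 22.61 = 59.39 dB.
Σ 10^(L/10) = 2.079e+08 → L_total = 10·log₁₀(2.079e+08) = 83.18 dB.

83 dB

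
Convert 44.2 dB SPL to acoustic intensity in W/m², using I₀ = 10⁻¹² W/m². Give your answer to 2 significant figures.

2.6e-08 W/m²

I/I₀ = 10^(44.2/10) = 2.63e+04, so I = 2.63e+04 × 10⁻¹² W/m².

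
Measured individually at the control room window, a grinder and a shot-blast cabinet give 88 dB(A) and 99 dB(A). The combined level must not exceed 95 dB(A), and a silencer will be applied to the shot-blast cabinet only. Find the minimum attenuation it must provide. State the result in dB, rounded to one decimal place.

5.0 dB

Everything except the shot-blast cabinet sums to 10^(88/10) = 6.310e+08 in linear terms, 88.00 dB(A).
To meet 95 dB(A) overall, the treated shot-blast cabinet may contribute at most 10^(95/10) − 6.310e+08 = 2.531e+09, i.e. 94.03 dB(A).
Required insertion loss = 99 − 94.03 = 4.97 dB.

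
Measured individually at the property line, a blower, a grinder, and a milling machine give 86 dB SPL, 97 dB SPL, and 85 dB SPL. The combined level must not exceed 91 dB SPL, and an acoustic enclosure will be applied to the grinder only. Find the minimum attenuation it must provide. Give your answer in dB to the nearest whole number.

10 dB

Fixed contribution from the other sources: Σ 10^(L/10) = 10^(86/10) + 10^(85/10) = 7.143e+08 (88.54 dB SPL).
The limit corresponds to 10^(91/10) = 1.259e+09; subtracting the fixed part leaves 5.446e+08 for the grinder, i.e. 87.36 dB SPL.
Required insertion loss = 97 − 87.36 = 9.64 dB.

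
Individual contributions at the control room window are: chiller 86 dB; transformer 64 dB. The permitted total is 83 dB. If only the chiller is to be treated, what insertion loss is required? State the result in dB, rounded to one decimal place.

3.1 dB

Everything except the chiller sums to 10^(64/10) = 2.512e+06 in linear terms, 64.00 dB.
The limit corresponds to 10^(83/10) = 1.995e+08; subtracting the fixed part leaves 1.970e+08 for the chiller, i.e. 82.94 dB.
So the chiller must be reduced from 86 to 82.94 dB: IL = 3.06 dB.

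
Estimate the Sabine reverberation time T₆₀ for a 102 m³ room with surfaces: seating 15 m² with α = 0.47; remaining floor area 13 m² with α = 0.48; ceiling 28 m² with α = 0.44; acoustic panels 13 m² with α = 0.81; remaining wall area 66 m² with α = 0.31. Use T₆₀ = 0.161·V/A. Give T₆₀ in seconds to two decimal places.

A = Σ Sᵢαᵢ = 15·0.47 + 13·0.48 + 28·0.44 + 13·0.81 + 66·0.31 = 56.60 m².
T₆₀ = 0.161 × 102 / 56.60 = 0.290 s.

0.29 s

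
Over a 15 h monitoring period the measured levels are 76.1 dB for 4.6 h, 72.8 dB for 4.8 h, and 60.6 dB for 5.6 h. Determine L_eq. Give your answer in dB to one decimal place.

L_eq = 10·log₁₀[(1/T)·Σ tᵢ·10^(Lᵢ/10)] with T = 15 h.
Σ tᵢ·10^(Lᵢ/10) = 4.6·10^(76.1/10) + 4.8·10^(72.8/10) + 5.6·10^(60.6/10) = 2.853e+08.
L_eq = 10·log₁₀(2.853e+08/15) = 72.79 dB.

72.8 dB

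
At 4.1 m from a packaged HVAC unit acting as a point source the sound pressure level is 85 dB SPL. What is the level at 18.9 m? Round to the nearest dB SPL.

For a point source, L₂ = L₁ − 20·log₁₀(r₂/r₁).
L₂ = 85 − 20·log₁₀(18.9/4.1) = 85 − 13.274 = 71.73 dB SPL.

72 dB SPL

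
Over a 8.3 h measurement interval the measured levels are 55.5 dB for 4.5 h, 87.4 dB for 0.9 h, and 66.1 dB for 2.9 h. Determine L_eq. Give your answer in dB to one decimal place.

77.9 dB

Weight each interval's intensity by its duration and average over T = 8.3 h:
Σ tᵢ·10^(Lᵢ/10) = 4.5·10^(55.5/10) + 0.9·10^(87.4/10) + 2.9·10^(66.1/10) = 5.080e+08.
L_eq = 10·log₁₀(5.080e+08/8.3) = 77.87 dB.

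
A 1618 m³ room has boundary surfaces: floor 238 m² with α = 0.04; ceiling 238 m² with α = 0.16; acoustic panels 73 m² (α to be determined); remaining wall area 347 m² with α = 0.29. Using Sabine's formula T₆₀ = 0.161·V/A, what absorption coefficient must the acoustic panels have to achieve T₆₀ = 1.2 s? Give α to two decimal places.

0.94

From T₆₀ = 0.161·V/A, the target T₆₀ = 1.2 s needs A = 0.161·1618/1.2 = 217.08 m².
Absorption from the other surfaces = 238·0.04 + 238·0.16 + 347·0.29 = 148.23 m², so the acoustic panels must supply 68.85 m² over 73 m².
α = 68.85/73 = 0.943.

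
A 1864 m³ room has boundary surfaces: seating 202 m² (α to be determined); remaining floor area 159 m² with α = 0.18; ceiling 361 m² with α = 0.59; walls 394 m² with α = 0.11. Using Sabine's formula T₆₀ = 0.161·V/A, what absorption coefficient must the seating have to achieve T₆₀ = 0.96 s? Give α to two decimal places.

Required total absorption A = 0.161·1864/0.96 = 312.61 m².
Absorption from the other surfaces = 159·0.18 + 361·0.59 + 394·0.11 = 284.95 m², so the seating must supply 27.66 m² over 202 m².
α = 27.66/202 = 0.137.

0.14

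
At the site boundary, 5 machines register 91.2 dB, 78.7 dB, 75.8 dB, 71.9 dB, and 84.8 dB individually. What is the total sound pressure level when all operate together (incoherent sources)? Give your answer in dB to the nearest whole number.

92 dB

For uncorrelated sources the intensities add, so convert each level to linear form, sum, and take 10·log₁₀ of the total.
Σ 10^(L/10) = 10^(91.2/10) + 10^(78.7/10) + 10^(75.8/10) + 10^(71.9/10) + 10^(84.8/10) = 1.748e+09.
L_total = 10·log₁₀(1.748e+09) = 92.43 dB.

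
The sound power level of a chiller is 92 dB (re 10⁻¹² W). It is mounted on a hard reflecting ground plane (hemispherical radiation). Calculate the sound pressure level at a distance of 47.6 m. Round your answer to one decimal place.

L_p = L_w − 10·log₁₀(2π·r²) with r = 47.6 m.
2π·r² = 1.424e+04 m², 10·log₁₀ of that is 41.534 dB.
L_p = 92 − 41.534 = 50.47 dB.

50.5 dB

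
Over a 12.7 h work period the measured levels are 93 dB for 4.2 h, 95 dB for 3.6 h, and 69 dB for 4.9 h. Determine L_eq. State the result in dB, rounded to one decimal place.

Weight each interval's intensity by its duration and average over T = 12.7 h:
Σ tᵢ·10^(Lᵢ/10) = 4.2·10^(93/10) + 3.6·10^(95/10) + 4.9·10^(69/10) = 1.980e+10.
L_eq = 10·log₁₀(1.980e+10/12.7) = 91.93 dB.

91.9 dB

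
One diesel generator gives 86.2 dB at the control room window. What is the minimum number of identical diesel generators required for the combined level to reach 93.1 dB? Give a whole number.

The shortfall is 93.1 − 86.2 = 6.9 dB, and N units add 10·log₁₀ N, so need 10·log₁₀ N ≥ 6.9.
N ≥ 10^(6.9/10) = 4.898, so N = 5.

5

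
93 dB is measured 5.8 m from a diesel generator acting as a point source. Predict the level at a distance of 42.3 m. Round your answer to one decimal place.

75.7 dB

For a point source, L₂ = L₁ − 20·log₁₀(r₂/r₁).
L₂ = 93 − 20·log₁₀(42.3/5.8) = 93 − 17.258 = 75.74 dB.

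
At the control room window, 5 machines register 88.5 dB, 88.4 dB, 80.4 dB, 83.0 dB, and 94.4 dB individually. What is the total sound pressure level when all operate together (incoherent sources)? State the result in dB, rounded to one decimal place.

96.5 dB

Incoherent sources combine by intensity addition: L_total = 10·log₁₀(Σ 10^(L_i/10)).
Σ 10^(L/10) = 10^(88.5/10) + 10^(88.4/10) + 10^(80.4/10) + 10^(83.0/10) + 10^(94.4/10) = 4.463e+09.
L_total = 10·log₁₀(4.463e+09) = 96.50 dB.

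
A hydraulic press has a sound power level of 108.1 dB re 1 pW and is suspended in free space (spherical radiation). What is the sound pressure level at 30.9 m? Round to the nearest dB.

L_p = L_w − 10·log₁₀(4π·r²) with r = 30.9 m.
4π·r² = 1.2e+04 m², 10·log₁₀ of that is 40.791 dB.
L_p = 108.1 − 40.791 = 67.31 dB.

67 dB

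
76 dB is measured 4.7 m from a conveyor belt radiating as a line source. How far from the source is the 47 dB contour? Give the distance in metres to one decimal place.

3733.3 m

Line-source spreading drops the level by 10·log₁₀(r₂/r₁); inverting, r₂/r₁ = 10^(ΔL/10).
r₂ = 4.7·10^((76−47)/10) = 4.7·10^(29.0/10) = 3733.34 m.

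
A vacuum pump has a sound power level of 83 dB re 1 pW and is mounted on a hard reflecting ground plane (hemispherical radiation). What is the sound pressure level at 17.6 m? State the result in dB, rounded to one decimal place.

L_p = L_w − 10·log₁₀(2π·r²) with r = 17.6 m.
2π·r² = 1946 m², 10·log₁₀ of that is 32.892 dB.
L_p = 83 − 32.892 = 50.11 dB.

50.1 dB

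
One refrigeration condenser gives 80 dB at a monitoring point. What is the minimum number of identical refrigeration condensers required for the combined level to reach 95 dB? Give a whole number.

Need L₁ + 10·log₁₀ N ≥ 95, i.e. log₁₀ N ≥ 1.50.
N ≥ 10^(15.0/10) = 31.623, so N = 32.

32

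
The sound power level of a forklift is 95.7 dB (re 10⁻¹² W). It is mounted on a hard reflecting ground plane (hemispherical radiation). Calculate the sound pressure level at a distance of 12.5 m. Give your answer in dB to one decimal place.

The power spreads over a hemisphere of area 2π·r², so L_p = L_w − 10·log₁₀(2π·r²).
2π·r² = 981.7 m², 10·log₁₀ of that is 29.920 dB.
L_p = 95.7 − 29.920 = 65.78 dB.

65.8 dB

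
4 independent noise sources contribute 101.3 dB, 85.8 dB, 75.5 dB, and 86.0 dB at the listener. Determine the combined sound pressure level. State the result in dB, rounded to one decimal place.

101.6 dB

For uncorrelated sources the intensities add, so convert each level to linear form, sum, and take 10·log₁₀ of the total.
Σ 10^(L/10) = 10^(101.3/10) + 10^(85.8/10) + 10^(75.5/10) + 10^(86.0/10) = 1.430e+10.
L_total = 10·log₁₀(1.430e+10) = 101.55 dB.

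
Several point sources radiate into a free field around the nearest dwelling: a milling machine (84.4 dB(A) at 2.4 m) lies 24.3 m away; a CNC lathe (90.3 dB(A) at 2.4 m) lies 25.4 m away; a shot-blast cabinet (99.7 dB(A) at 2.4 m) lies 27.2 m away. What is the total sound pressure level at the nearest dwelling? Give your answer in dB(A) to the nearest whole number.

Propagate each source to the receiver with L = L_ref − 20·log₁₀(r/r_ref), then add intensities.
milling machine: 84.4 − 20·log₁₀(24.3/2.4) = 84.4 − 20.11 = 64.29 dB(A).
CNC lathe: 90.3 − 20·log₁₀(25.4/2.4) = 90.3 − 20.49 = 69.81 dB(A).
shot-blast cabinet: 99.7 − 20·log₁₀(27.2/2.4) = 99.7 − 21.09 = 78.61 dB(A).
Σ 10^(L/10) = 8.491e+07 → L_total = 10·log₁₀(8.491e+07) = 79.29 dB(A).

79 dB(A)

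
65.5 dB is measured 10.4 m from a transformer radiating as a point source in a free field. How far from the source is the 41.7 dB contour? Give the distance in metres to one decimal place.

For a point source L₁ − L₂ = 20·log₁₀(r₂/r₁), so r₂ = r₁·10^((L₁−L₂)/20).
r₂ = 10.4·10^((65.5−41.7)/20) = 10.4·10^(23.8/20) = 161.08 m.

161.1 m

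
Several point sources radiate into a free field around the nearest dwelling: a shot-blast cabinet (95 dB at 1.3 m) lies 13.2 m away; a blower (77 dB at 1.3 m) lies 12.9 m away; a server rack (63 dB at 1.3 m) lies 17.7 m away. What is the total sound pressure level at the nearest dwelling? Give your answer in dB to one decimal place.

74.9 dB

Apply inverse-square spreading to bring every level to the receiver, then sum 10^(L/10).
shot-blast cabinet: 95 − 20·log₁₀(13.2/1.3) = 95 − 20.13 = 74.87 dB.
blower: 77 − 20·log₁₀(12.9/1.3) = 77 − 19.93 = 57.07 dB.
server rack: 63 − 20·log₁₀(17.7/1.3) = 63 − 22.68 = 40.32 dB.
Σ 10^(L/10) = 3.119e+07 → L_total = 10·log₁₀(3.119e+07) = 74.94 dB.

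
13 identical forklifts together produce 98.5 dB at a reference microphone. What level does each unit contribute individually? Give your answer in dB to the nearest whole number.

87 dB

13 equal contributions raise the level by 10·log₁₀ 13 = 11.139 dB, so each unit alone gives 98.5 − 11.139.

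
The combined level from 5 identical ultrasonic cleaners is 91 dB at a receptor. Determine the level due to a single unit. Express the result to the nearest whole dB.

Dividing the total intensity by 5 lowers the level by 10·log₁₀ 5 = 6.990 dB: L₁ = 91 − 6.990.

84 dB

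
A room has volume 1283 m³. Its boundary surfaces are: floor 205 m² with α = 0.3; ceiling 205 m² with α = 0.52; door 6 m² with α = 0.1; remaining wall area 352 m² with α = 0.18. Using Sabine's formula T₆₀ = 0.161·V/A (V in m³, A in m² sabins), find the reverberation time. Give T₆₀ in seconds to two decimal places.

Total absorption A = 205·0.3 + 205·0.52 + 6·0.1 + 352·0.18 = 232.06 m² sabins.
T₆₀ = 0.161 × 1283 / 232.06 = 0.890 s.

0.89 s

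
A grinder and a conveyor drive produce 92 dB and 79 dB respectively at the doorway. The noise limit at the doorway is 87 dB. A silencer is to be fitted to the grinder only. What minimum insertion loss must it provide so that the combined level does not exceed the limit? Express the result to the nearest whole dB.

6 dB

Fixed contribution from the other source: Σ 10^(L/10) = 10^(79/10) = 7.943e+07 (79.00 dB).
To meet 87 dB overall, the treated grinder may contribute at most 10^(87/10) − 7.943e+07 = 4.218e+08, i.e. 86.25 dB.
So the grinder must be reduced from 92 to 86.25 dB: IL = 5.75 dB.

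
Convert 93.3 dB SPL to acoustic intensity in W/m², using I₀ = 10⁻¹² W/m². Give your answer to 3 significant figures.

0.00214 W/m²

I = I₀·10^(L/10) = 10⁻¹² × 10^(93.3/10) = 10^(-2.670).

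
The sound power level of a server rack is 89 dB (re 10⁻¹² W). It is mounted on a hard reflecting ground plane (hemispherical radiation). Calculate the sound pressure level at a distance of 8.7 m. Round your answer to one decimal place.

The power spreads over a hemisphere of area 2π·r², so L_p = L_w − 10·log₁₀(2π·r²).
2π·r² = 475.6 m², 10·log₁₀ of that is 26.772 dB.
L_p = 89 − 26.772 = 62.23 dB.

62.2 dB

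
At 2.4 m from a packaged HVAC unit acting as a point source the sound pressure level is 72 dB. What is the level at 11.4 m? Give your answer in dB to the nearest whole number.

Spherical spreading from a point source gives a 20·log₁₀(r₂/r₁) drop.
L₂ = 72 − 20·log₁₀(11.4/2.4) = 72 − 13.534 = 58.47 dB.

58 dB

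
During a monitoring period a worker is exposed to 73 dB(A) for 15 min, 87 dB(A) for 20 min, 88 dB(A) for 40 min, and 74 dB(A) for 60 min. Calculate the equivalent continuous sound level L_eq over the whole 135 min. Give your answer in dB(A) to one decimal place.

84.4 dB(A)

The energy average is taken in the linear domain: L_eq = 10·log₁₀[(Σ tᵢ·10^(Lᵢ/10))/T], T = 135 min.
Σ tᵢ·10^(Lᵢ/10) = 15·10^(73/10) + 20·10^(87/10) + 40·10^(88/10) + 60·10^(74/10) = 3.707e+10.
L_eq = 10·log₁₀(3.707e+10/135) = 84.39 dB(A).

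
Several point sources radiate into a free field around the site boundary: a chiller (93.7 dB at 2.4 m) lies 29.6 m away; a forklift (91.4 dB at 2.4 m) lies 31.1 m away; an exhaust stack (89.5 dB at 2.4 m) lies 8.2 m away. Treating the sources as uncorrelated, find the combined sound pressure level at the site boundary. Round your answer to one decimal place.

80.0 dB

Apply inverse-square spreading to bring every level to the receiver, then sum 10^(L/10).
chiller: 93.7 − 20·log₁₀(29.6/2.4) = 93.7 − 21.82 = 71.88 dB.
forklift: 91.4 − 20·log₁₀(31.1/2.4) = 91.4 − 22.25 = 69.15 dB.
exhaust stack: 89.5 − 20·log₁₀(8.2/2.4) = 89.5 − 10.67 = 78.83 dB.
Σ 10^(L/10) = 9.998e+07 → L_total = 10·log₁₀(9.998e+07) = 80.00 dB.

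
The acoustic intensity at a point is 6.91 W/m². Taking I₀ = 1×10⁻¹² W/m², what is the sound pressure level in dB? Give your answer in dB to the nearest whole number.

Dividing by I₀ shifts the exponent by 12: I/I₀ = 6.91×10^12.
L = 10·(0.8395 + 12) = 128.39 dB.

128 dB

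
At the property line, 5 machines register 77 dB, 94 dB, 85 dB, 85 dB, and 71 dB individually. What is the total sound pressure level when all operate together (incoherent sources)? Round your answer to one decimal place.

For uncorrelated sources the intensities add, so convert each level to linear form, sum, and take 10·log₁₀ of the total.
Σ 10^(L/10) = 10^(77/10) + 10^(94/10) + 10^(85/10) + 10^(85/10) + 10^(71/10) = 3.207e+09.
L_total = 10·log₁₀(3.207e+09) = 95.06 dB.

95.1 dB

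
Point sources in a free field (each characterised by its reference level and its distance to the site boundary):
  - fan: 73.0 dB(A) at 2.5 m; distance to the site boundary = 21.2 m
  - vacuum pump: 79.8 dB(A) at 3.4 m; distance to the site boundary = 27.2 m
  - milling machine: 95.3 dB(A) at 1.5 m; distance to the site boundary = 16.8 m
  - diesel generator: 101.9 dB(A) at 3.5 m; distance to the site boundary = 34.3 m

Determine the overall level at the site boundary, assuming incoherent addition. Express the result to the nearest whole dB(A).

Propagate each source to the receiver with L = L_ref − 20·log₁₀(r/r_ref), then add intensities.
fan: 73.0 − 20·log₁₀(21.2/2.5) = 73.0 − 18.57 = 54.43 dB(A).
vacuum pump: 79.8 − 20·log₁₀(27.2/3.4) = 79.8 − 18.06 = 61.74 dB(A).
milling machine: 95.3 − 20·log₁₀(16.8/1.5) = 95.3 − 20.98 = 74.32 dB(A).
diesel generator: 101.9 − 20·log₁₀(34.3/3.5) = 101.9 − 19.82 = 82.08 dB(A).
Σ 10^(L/10) = 1.900e+08 → L_total = 10·log₁₀(1.900e+08) = 82.79 dB(A).

83 dB(A)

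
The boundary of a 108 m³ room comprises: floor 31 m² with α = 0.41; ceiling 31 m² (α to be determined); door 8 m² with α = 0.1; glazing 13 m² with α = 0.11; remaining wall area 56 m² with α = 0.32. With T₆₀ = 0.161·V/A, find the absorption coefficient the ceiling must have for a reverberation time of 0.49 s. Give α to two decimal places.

0.08

Required total absorption A = 0.161·108/0.49 = 35.49 m².
Absorption from the other surfaces = 31·0.41 + 8·0.1 + 13·0.11 + 56·0.32 = 32.86 m², so the ceiling must supply 2.63 m² over 31 m².
α = 2.63/31 = 0.085.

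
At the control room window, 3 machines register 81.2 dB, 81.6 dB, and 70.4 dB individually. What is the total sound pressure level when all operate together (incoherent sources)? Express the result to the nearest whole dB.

85 dB

Incoherent sources combine by intensity addition: L_total = 10·log₁₀(Σ 10^(L_i/10)).
Σ 10^(L/10) = 10^(81.2/10) + 10^(81.6/10) + 10^(70.4/10) = 2.873e+08.
L_total = 10·log₁₀(2.873e+08) = 84.58 dB.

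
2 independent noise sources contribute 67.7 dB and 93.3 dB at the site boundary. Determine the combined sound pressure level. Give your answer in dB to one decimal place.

For uncorrelated sources the intensities add, so convert each level to linear form, sum, and take 10·log₁₀ of the total.
Σ 10^(L/10) = 10^(67.7/10) + 10^(93.3/10) = 2.144e+09.
L_total = 10·log₁₀(2.144e+09) = 93.31 dB.

93.3 dB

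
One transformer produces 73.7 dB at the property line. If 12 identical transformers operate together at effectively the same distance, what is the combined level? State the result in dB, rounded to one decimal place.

84.5 dB

N identical incoherent sources raise the level by 10·log₁₀ N.
L_total = 73.7 + 10·log₁₀(12) = 73.7 + 10.792 = 84.49 dB.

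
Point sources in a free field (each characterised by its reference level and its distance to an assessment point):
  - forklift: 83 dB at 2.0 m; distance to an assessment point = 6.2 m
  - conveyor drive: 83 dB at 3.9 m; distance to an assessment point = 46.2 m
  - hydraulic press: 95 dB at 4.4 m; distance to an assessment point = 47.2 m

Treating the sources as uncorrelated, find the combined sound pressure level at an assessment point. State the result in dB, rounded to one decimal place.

77.0 dB

Propagate each source to the receiver with L = L_ref − 20·log₁₀(r/r_ref), then add intensities.
forklift: 83 − 20·log₁₀(6.2/2.0) = 83 − 9.83 = 73.17 dB.
conveyor drive: 83 − 20·log₁₀(46.2/3.9) = 83 − 21.47 = 61.53 dB.
hydraulic press: 95 − 20·log₁₀(47.2/4.4) = 95 − 20.61 = 74.39 dB.
Σ 10^(L/10) = 4.966e+07 → L_total = 10·log₁₀(4.966e+07) = 76.96 dB.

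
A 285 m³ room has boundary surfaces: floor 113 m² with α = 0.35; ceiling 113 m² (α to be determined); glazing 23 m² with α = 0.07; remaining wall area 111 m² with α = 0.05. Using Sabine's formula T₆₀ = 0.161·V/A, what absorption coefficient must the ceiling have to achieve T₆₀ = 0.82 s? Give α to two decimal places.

0.08

Required total absorption A = 0.161·285/0.82 = 55.96 m².
Absorption from the other surfaces = 113·0.35 + 23·0.07 + 111·0.05 = 46.71 m², so the ceiling must supply 9.25 m² over 113 m².
α = 9.25/113 = 0.082.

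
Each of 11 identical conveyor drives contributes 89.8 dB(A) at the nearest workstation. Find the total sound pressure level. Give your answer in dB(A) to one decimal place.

With 11 equal, uncorrelated contributions the intensity is 11× that of one unit, giving a rise of 10·log₁₀ 11.
L_total = 89.8 + 10·log₁₀(11) = 89.8 + 10.414 = 100.21 dB(A).

100.2 dB(A)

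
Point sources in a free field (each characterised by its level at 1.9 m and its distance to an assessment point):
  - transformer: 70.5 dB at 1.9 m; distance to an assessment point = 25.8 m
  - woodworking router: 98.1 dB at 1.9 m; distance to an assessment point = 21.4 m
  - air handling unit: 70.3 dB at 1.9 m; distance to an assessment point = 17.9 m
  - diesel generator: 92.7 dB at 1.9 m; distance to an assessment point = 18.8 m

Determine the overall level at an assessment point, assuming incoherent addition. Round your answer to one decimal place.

78.5 dB

Apply inverse-square spreading to bring every level to the receiver, then sum 10^(L/10).
transformer: 70.5 − 20·log₁₀(25.8/1.9) = 70.5 − 22.66 = 47.84 dB.
woodworking router: 98.1 − 20·log₁₀(21.4/1.9) = 98.1 − 21.03 = 77.07 dB.
air handling unit: 70.3 − 20·log₁₀(17.9/1.9) = 70.3 − 19.48 = 50.82 dB.
diesel generator: 92.7 − 20·log₁₀(18.8/1.9) = 92.7 − 19.91 = 72.79 dB.
Σ 10^(L/10) = 7.010e+07 → L_total = 10·log₁₀(7.010e+07) = 78.46 dB.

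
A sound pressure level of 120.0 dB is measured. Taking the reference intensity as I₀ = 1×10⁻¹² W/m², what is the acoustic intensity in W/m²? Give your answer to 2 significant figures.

I = I₀·10^(L/10) = 10⁻¹² × 10^(120.0/10) = 10^(0.000).

1.0 W/m²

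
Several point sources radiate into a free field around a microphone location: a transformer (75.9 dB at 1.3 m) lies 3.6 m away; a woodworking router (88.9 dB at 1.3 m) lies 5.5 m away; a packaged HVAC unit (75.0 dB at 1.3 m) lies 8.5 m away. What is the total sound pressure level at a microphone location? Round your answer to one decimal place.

76.9 dB

Apply inverse-square spreading to bring every level to the receiver, then sum 10^(L/10).
transformer: 75.9 − 20·log₁₀(3.6/1.3) = 75.9 − 8.85 = 67.05 dB.
woodworking router: 88.9 − 20·log₁₀(5.5/1.3) = 88.9 − 12.53 = 76.37 dB.
packaged HVAC unit: 75.0 − 20·log₁₀(8.5/1.3) = 75.0 − 16.31 = 58.69 dB.
Σ 10^(L/10) = 4.918e+07 → L_total = 10·log₁₀(4.918e+07) = 76.92 dB.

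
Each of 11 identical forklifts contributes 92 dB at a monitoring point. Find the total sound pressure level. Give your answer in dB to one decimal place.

With 11 equal, uncorrelated contributions the intensity is 11× that of one unit, giving a rise of 10·log₁₀ 11.
L_total = 92 + 10·log₁₀(11) = 92 + 10.414 = 102.41 dB.

102.4 dB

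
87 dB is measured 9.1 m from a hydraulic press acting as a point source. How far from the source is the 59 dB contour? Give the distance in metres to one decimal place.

The 28.0 dB drop corresponds to a distance ratio of 10^(28.0/20) for a point source.
r₂ = 9.1·10^((87−59)/20) = 9.1·10^(28.0/20) = 228.58 m.

228.6 m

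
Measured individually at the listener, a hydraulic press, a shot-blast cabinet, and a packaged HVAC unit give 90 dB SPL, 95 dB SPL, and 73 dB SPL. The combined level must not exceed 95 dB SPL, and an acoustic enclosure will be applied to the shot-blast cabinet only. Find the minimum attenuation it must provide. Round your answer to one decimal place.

The untreated sources together contribute 10^(90/10) + 10^(73/10) = 1.020e+09, i.e. 90.09 dB SPL.
The limit corresponds to 10^(95/10) = 3.162e+09; subtracting the fixed part leaves 2.142e+09 for the shot-blast cabinet, i.e. 93.31 dB SPL.
So the shot-blast cabinet must be reduced from 95 to 93.31 dB SPL: IL = 1.69 dB.

1.7 dB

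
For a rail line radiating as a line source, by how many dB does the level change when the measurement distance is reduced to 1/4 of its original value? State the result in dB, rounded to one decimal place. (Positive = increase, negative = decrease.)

+6.0 dB

A line source loses 3 dB per doubling of distance; generally ΔL = −10·log₁₀(r₂/r₁).
ΔL = −10·log₁₀(0.25) = +6.02 dB.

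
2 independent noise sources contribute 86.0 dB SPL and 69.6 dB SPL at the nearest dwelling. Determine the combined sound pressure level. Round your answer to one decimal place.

86.1 dB SPL

Incoherent sources combine by intensity addition: L_total = 10·log₁₀(Σ 10^(L_i/10)).
Σ 10^(L/10) = 10^(86.0/10) + 10^(69.6/10) = 4.072e+08.
L_total = 10·log₁₀(4.072e+08) = 86.10 dB SPL.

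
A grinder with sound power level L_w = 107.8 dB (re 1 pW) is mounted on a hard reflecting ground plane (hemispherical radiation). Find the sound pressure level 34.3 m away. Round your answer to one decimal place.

L_p = L_w − 10·log₁₀(2π·r²) with r = 34.3 m.
2π·r² = 7392 m², 10·log₁₀ of that is 38.688 dB.
L_p = 107.8 − 38.688 = 69.11 dB.

69.1 dB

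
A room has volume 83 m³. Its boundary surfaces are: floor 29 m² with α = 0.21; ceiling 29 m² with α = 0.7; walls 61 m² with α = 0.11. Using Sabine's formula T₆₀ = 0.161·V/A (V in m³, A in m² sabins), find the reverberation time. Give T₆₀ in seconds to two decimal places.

Summing Sᵢαᵢ: 29·0.21 + 29·0.7 + 61·0.11 = 33.10 m².
T₆₀ = 0.161·V/A = 0.161·83/33.10 = 0.404 s.

0.40 s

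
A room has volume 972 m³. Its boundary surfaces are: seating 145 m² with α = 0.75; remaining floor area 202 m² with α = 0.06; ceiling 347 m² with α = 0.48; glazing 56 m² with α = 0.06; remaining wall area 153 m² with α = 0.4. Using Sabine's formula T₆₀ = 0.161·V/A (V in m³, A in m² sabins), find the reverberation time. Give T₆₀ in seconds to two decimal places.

A = Σ Sᵢαᵢ = 145·0.75 + 202·0.06 + 347·0.48 + 56·0.06 + 153·0.4 = 351.99 m².
T₆₀ = 0.161·V/A = 0.161·972/351.99 = 0.445 s.

0.44 s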